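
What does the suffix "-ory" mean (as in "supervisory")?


Suffix: -ory
Example: supervisory = supervise + -ory, with a spelling change
Meaning = relating to / place for


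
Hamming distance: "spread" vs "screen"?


Comparing character by character (same length = 6):
  Pos 0: 's' vs 's' =
  Pos 1: 'p' vs 'c' !=
  Pos 2: 'r' vs 'r' =
  Pos 3: 'e' vs 'e' =
  Pos 4: 'a' vs 'e' !=
  Pos 5: 'd' vs 'n' !=
Hamming distance = 3


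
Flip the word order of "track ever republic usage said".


Original: "track ever republic usage said"
Words (1..n): track | ever | republic | usage | said
Reversed (n..1): said | usage | republic | ever | track
Result = "said usage republic ever track"


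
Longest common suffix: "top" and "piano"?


Word 1: "top"
Word 2: "piano"
Comparing from end:
  Pos -1: 'p' != 'o' (stop)
LCS = "" (length 0)


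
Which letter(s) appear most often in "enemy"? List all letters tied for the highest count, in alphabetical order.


Word: "enemy"
Letter counts:
  'e': 2
  'm': 1
  'n': 1
  'y': 1
Maximum count = 2
Most frequent = 'e' (2 times each)


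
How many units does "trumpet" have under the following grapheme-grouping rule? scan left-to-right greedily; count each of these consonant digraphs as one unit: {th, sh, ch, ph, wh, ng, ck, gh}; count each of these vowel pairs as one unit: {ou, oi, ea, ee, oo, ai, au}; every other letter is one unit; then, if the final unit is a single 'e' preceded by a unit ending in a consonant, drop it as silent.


Word: "trumpet" (7 letters)
Left-to-right scan:
  1. 't' (letter)
  2. 'r' (letter)
  3. 'u' (letter)
  4. 'm' (letter)
  5. 'p' (letter)
  6. 'e' (letter)
  7. 't' (letter)
Units from scan: 7
Sound units = 7 units


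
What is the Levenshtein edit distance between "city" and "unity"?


Word 1: "city" (length 4)
Word 2: "unity" (length 5)
One optimal edit sequence (insert/delete/substitute each cost 1):
  1. insert 'u'  (+1)
  2. substitute 'c' -> 'n'  (+1)
  3. keep 'i'
  4. keep 't'
  5. keep 'y'
Total edit operations: 2
Edit distance = 2


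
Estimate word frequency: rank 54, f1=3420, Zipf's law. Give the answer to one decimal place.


Zipf's law: f(r) = f(1) / r
f(1) = 3420
f(54) = 3420 / 54
= 63.3 occurrences


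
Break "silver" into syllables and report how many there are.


Word: "silver"
Syllable breakdown: sil-ver
Counting: 2 parts
= 2 syllables


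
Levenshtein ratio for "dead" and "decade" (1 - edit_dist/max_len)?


Word 1: "dead" (length 4)
Word 2: "decade" (length 6)
One optimal edit sequence:
  1. keep 'd'
  2. keep 'e'
  3. insert 'c'  (+1)
  4. keep 'a'
  5. keep 'd'
  6. insert 'e'  (+1)
Edit distance = 2
Max length = max(4, 6) = 6
Similarity = 1 - 2/6
= 0.6667


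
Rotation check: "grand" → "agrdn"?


Word: "grand", Candidate: "agrdn"
Method: check if candidate is substring of word+word
"grandgrand" contains "agrdn"? No
Is rotation = No


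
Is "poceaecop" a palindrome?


Word: "poceaecop"
Reversed: "poceaecop"
Forward == Backward? poceaecop == poceaecop
Palindrome = Yes


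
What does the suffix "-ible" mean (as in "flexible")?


Suffix: -ible
As in: flexible -> flex + -ible
Meaning = capable of


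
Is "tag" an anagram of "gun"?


Word 1: "gun" → sorted: gnu
Word 2: "tag" → sorted: agt
Same letters? gnu != agt
Anagram = No


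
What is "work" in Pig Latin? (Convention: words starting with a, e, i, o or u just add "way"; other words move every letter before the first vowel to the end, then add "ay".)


Word: "work"
Starts with consonant(s) → move to end, add 'ay'
Consonant cluster: "w"
Pig Latin = "orkway"


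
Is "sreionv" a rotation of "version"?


Word: "version", Candidate: "sreionv"
Method: check if candidate is substring of word+word
"versionversion" contains "sreionv"? No
Is rotation = No


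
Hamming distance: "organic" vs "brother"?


Comparing character by character (same length = 7):
  Pos 0: 'o' vs 'b' !=
  Pos 1: 'r' vs 'r' =
  Pos 2: 'g' vs 'o' !=
  Pos 3: 'a' vs 't' !=
  Pos 4: 'n' vs 'h' !=
  Pos 5: 'i' vs 'e' !=
  Pos 6: 'c' vs 'r' !=
Hamming distance = 6


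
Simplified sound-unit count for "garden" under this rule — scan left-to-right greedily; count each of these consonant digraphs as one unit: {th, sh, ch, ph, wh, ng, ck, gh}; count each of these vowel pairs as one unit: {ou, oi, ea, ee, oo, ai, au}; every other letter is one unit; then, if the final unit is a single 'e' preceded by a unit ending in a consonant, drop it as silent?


Word: "garden" (6 letters)
Left-to-right scan:
  (1) 'g' (letter)
  (2) 'a' (letter)
  (3) 'r' (letter)
  (4) 'd' (letter)
  (5) 'e' (letter)
  (6) 'n' (letter)
Units from scan: 6
Sound units = 6 units


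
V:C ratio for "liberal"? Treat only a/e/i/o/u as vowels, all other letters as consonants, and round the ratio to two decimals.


Word: "liberal"
Vowels (a,e,i,o,u): 3
Consonants: 4
Ratio = 3/4
= 0.75


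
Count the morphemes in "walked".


Word: "walked"
Morphemes: walk + -ed
Each morpheme carries meaning
= 2 morphemes


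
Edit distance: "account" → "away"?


Word 1: "account" (length 7)
Word 2: "away" (length 4)
One optimal edit sequence (insert/delete/substitute each cost 1):
  1. keep 'a'
  2. delete 'c'  (+1)
  3. delete 'c'  (+1)
  4. delete 'o'  (+1)
  5. substitute 'u' -> 'w'  (+1)
  6. substitute 'n' -> 'a'  (+1)
  7. substitute 't' -> 'y'  (+1)
Total edit operations: 6
Edit distance = 6


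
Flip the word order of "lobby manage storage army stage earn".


Original: "lobby manage storage army stage earn"
Words (1..n): lobby | manage | storage | army | stage | earn
Reversed (n..1): earn | stage | army | storage | manage | lobby
Result = "earn stage army storage manage lobby"


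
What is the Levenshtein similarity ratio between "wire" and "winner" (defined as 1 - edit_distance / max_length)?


Word 1: "wire" (length 4)
Word 2: "winner" (length 6)
One optimal edit sequence:
  1. keep 'w'
  2. keep 'i'
  3. insert 'n'  (+1)
  4. substitute 'r' -> 'n'  (+1)
  5. keep 'e'
  6. insert 'r'  (+1)
Edit distance = 3
Max length = max(4, 6) = 6
Similarity = 1 - 3/6
= 0.5000


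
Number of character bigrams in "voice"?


Word: "voice" (length 5)
Number of 2-grams = length - 2 + 1 = 5 - 2 + 1
= 4


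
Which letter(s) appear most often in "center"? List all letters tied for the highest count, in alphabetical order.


Word: "center"
Letter counts:
  'c': 1
  'e': 2
  'n': 1
  'r': 1
  't': 1
Maximum count = 2
Most frequent = 'e' (2 times each)


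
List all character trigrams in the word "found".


Word: "found" (length 5)
Number of trigrams = 5 - 3 + 1 = 3
  Position 0: "fou"
  Position 1: "oun"
  Position 2: "und"
Trigrams = "fou", "oun", "und"


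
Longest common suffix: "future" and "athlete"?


Word 1: "future"
Word 2: "athlete"
Comparing from end:
  Pos -1: 'e' == 'e'
  Pos -2: 'r' != 't' (stop)
LCS = "e" (length 1)


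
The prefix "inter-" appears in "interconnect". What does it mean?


Prefix: inter-
Example: interconnect = inter- + connect
Meaning = between


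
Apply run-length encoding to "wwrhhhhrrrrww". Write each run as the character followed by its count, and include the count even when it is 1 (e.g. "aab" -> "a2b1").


String: "wwrhhhhrrrrww"
Scanning for consecutive runs:
  'w' x 2
  'r' x 1
  'h' x 4
  'r' x 4
  'w' x 2
RLE = "w2r1h4r4w2"


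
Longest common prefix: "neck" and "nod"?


Word 1: "neck"
Word 2: "nod"
Comparing from start:
  Pos 0: 'n' == 'n'
  Pos 1: 'e' != 'o' (stop)
LCP = "n" (length 1)


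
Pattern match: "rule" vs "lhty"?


Pattern of "rule": [0, 1, 2, 3]
Pattern of "lhty": [0, 1, 2, 3]
Patterns match
Same pattern = Yes


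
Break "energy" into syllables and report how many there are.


Word: "energy"
Syllable breakdown: en / er / gy
Counting: 3 parts
= 3 syllables


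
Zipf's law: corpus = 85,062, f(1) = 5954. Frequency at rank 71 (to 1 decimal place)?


Zipf's law: f(r) = f(1) / r
f(1) = 5954
f(71) = 5954 / 71
= 83.9 occurrences


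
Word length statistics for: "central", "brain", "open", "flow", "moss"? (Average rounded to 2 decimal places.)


Lengths: "central"=7, "brain"=5, "open"=4, "flow"=4, "moss"=4
Sum = 24, Count = 5
Average = 24/5 = 4.80
= avg=4.80, min=4, max=7


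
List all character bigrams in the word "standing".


Word: "standing" (length 8)
Number of bigrams = 8 - 2 + 1 = 7
  Position 0: "st"
  Position 1: "ta"
  Position 2: "an"
  Position 3: "nd"
  Position 4: "di"
  Position 5: "in"
  Position 6: "ng"
Bigrams = "st", "ta", "an", "nd", "di", "in", "ng"


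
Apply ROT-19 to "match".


Word: "match"
Shift: 19
Each letter → (letter + shift) mod 26:
  'm' (12) + 19 = 5 → 'f'
  'a' (0) + 19 = 19 → 't'
  't' (19) + 19 = 12 → 'm'
  'c' (2) + 19 = 21 → 'v'
  'h' (7) + 19 = 0 → 'a'
Result = "ftmva"


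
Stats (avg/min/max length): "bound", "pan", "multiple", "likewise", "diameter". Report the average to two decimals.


Lengths: "bound"=5, "pan"=3, "multiple"=8, "likewise"=8, "diameter"=8
Sum = 32, Count = 5
Average = 32/5 = 6.40
= avg=6.40, min=3, max=8


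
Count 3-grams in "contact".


Word: "contact" (length 7)
Number of 3-grams = length - 3 + 1 = 7 - 3 + 1
= 5


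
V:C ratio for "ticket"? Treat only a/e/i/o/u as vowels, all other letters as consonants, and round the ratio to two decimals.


Word: "ticket"
Vowels (a,e,i,o,u): 2
Consonants: 4
Ratio = 2/4
= 0.50


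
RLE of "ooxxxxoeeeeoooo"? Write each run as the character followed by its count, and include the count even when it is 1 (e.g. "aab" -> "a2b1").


String: "ooxxxxoeeeeoooo"
Scanning for consecutive runs:
  'o' x 2
  'x' x 4
  'o' x 1
  'e' x 4
  'o' x 4
RLE = "o2x4o1e4o4"


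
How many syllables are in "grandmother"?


Word: "grandmother"
Syllable breakdown: grand · moth · er
Counting: 3 parts
= 3 syllables


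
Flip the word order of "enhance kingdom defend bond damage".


Original: "enhance kingdom defend bond damage"
Words (1..n): enhance | kingdom | defend | bond | damage
Reversed (n..1): damage | bond | defend | kingdom | enhance
Result = "damage bond defend kingdom enhance"


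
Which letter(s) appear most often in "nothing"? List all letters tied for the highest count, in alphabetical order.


Word: "nothing"
Letter counts:
  'g': 1
  'h': 1
  'i': 1
  'n': 2
  'o': 1
  't': 1
Maximum count = 2
Most frequent = 'n' (2 times each)


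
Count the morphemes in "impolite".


Word: "impolite"
Morphemes: im- / polite
Each morpheme carries meaning
= 2 morphemes


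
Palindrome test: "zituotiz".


Word: "zituotiz"
Reversed: "zitoutiz"
Forward == Backward? zituotiz != zitoutiz
Palindrome = No


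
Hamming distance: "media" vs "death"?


Comparing character by character (same length = 5):
  Pos 0: 'm' vs 'd' !=
  Pos 1: 'e' vs 'e' =
  Pos 2: 'd' vs 'a' !=
  Pos 3: 'i' vs 't' !=
  Pos 4: 'a' vs 'h' !=
Hamming distance = 4


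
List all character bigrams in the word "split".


Word: "split" (length 5)
Number of bigrams = 5 - 2 + 1 = 4
  Position 0: "sp"
  Position 1: "pl"
  Position 2: "li"
  Position 3: "it"
Bigrams = "sp", "pl", "li", "it"


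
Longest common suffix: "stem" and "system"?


Word 1: "stem"
Word 2: "system"
Comparing from end:
  Pos -1: 'm' == 'm'
  Pos -2: 'e' == 'e'
  Pos -3: 't' == 't'
  Pos -4: 's' == 's'
LCS = "stem" (length 4)


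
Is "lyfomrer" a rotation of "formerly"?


Word: "formerly", Candidate: "lyfomrer"
Method: check if candidate is substring of word+word
"formerlyformerly" contains "lyfomrer"? No
Is rotation = No


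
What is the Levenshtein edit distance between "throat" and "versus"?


Word 1: "throat" (length 6)
Word 2: "versus" (length 6)
One optimal edit sequence (insert/delete/substitute each cost 1):
  1. substitute 't' -> 'v'  (+1)
  2. substitute 'h' -> 'e'  (+1)
  3. keep 'r'
  4. substitute 'o' -> 's'  (+1)
  5. substitute 'a' -> 'u'  (+1)
  6. substitute 't' -> 's'  (+1)
Total edit operations: 5
Edit distance = 5


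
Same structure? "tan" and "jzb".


Pattern of "tan": [0, 1, 2]
Pattern of "jzb": [0, 1, 2]
Patterns match
Same pattern = Yes


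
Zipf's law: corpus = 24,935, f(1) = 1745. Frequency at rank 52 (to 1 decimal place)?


Zipf's law: f(r) = f(1) / r
f(1) = 1745
f(52) = 1745 / 52
= 33.6 occurrences


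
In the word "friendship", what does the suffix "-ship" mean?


Suffix: -ship
Example: friendship = friend + -ship
Meaning = state / position


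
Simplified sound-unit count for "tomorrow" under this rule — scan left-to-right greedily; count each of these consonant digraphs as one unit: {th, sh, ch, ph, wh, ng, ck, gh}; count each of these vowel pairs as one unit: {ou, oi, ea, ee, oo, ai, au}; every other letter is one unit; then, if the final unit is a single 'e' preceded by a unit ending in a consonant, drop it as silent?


Word: "tomorrow" (8 letters)
Left-to-right scan:
  (1) 't' (letter)
  (2) 'o' (letter)
  (3) 'm' (letter)
  (4) 'o' (letter)
  (5) 'r' (letter)
  (6) 'r' (letter)
  (7) 'o' (letter)
  (8) 'w' (letter)
Units from scan: 8
Sound units = 8 units


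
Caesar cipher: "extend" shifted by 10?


Word: "extend"
Shift: 10
Each letter → (letter + shift) mod 26:
  'e' (4) + 10 = 14 → 'o'
  'x' (23) + 10 = 7 → 'h'
  't' (19) + 10 = 3 → 'd'
  'e' (4) + 10 = 14 → 'o'
  'n' (13) + 10 = 23 → 'x'
  'd' (3) + 10 = 13 → 'n'
Result = "ohdoxn"


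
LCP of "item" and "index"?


Word 1: "item"
Word 2: "index"
Comparing from start:
  Pos 0: 'i' == 'i'
  Pos 1: 't' != 'n' (stop)
LCP = "i" (length 1)


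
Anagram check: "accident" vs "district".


Word 1: "accident" → sorted: accdeint
Word 2: "district" → sorted: cdiirstt
Same letters? accdeint != cdiirstt
Anagram = No


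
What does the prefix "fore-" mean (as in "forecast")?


Prefix: fore-
Example: forecast = fore- + cast
Meaning = before


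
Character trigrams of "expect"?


Word: "expect" (length 6)
Number of trigrams = 6 - 3 + 1 = 4
  Position 0: "exp"
  Position 1: "xpe"
  Position 2: "pec"
  Position 3: "ect"
Trigrams = "exp", "xpe", "pec", "ect"


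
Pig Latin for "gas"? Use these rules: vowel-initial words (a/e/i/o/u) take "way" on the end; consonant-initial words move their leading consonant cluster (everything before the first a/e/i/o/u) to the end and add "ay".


Word: "gas"
Starts with consonant(s) → move to end, add 'ay'
Consonant cluster: "g"
Pig Latin = "asgay"


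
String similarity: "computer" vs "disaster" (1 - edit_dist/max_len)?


Word 1: "computer" (length 8)
Word 2: "disaster" (length 8)
One optimal edit sequence:
  1. substitute 'c' -> 'd'  (+1)
  2. substitute 'o' -> 'i'  (+1)
  3. substitute 'm' -> 's'  (+1)
  4. substitute 'p' -> 'a'  (+1)
  5. substitute 'u' -> 's'  (+1)
  6. keep 't'
  7. keep 'e'
  8. keep 'r'
Edit distance = 5
Max length = max(8, 8) = 8
Similarity = 1 - 5/8
= 0.3750


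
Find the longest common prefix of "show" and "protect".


Word 1: "show"
Word 2: "protect"
Comparing from start:
  Pos 0: 's' != 'p' (stop)
LCP = "" (length 0)


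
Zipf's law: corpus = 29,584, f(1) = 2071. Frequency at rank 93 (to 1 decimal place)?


Zipf's law: f(r) = f(1) / r
f(1) = 2071
f(93) = 2071 / 93
= 22.3 occurrences


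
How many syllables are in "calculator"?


Word: "calculator"
Syllable breakdown: cal-cu-la-tor
Counting: 4 parts
= 4 syllables


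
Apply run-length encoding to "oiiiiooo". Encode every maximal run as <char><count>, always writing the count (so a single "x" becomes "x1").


String: "oiiiiooo"
Scanning for consecutive runs:
  'o' x 1
  'i' x 4
  'o' x 3
RLE = "o1i4o3"


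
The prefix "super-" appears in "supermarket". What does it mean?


Prefix: super-
Example: supermarket = super- + market
Meaning = above / beyond


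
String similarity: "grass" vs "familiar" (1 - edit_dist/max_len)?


Word 1: "grass" (length 5)
Word 2: "familiar" (length 8)
One optimal edit sequence:
  1. insert 'f'  (+1)
  2. insert 'a'  (+1)
  3. insert 'm'  (+1)
  4. substitute 'g' -> 'i'  (+1)
  5. substitute 'r' -> 'l'  (+1)
  6. substitute 'a' -> 'i'  (+1)
  7. substitute 's' -> 'a'  (+1)
  8. substitute 's' -> 'r'  (+1)
Edit distance = 8
Max length = max(5, 8) = 8
Similarity = 1 - 8/8
= 0.0000


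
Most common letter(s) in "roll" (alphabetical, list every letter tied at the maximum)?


Word: "roll"
Letter counts:
  'l': 2
  'o': 1
  'r': 1
Maximum count = 2
Most frequent = 'l' (2 times each)


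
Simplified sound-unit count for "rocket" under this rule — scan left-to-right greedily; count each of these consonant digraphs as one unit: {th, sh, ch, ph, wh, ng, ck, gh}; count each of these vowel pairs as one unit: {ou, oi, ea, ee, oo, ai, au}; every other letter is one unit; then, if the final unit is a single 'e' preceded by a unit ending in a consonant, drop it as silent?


Word: "rocket" (6 letters)
Left-to-right scan:
  (1) 'r' (letter)
  (2) 'o' (letter)
  (3) 'ck' (digraph)
  (4) 'e' (letter)
  (5) 't' (letter)
Units from scan: 5
Sound units = 5 units


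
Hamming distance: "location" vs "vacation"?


Comparing character by character (same length = 8):
  Pos 0: 'l' vs 'v' !=
  Pos 1: 'o' vs 'a' !=
  Pos 2: 'c' vs 'c' =
  Pos 3: 'a' vs 'a' =
  Pos 4: 't' vs 't' =
  Pos 5: 'i' vs 'i' =
  Pos 6: 'o' vs 'o' =
  Pos 7: 'n' vs 'n' =
Hamming distance = 2


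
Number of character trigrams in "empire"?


Word: "empire" (length 6)
Number of 3-grams = length - 3 + 1 = 6 - 3 + 1
= 4


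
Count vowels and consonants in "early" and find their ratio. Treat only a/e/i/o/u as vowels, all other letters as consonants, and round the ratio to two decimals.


Word: "early"
Vowels (a,e,i,o,u): 2
Consonants: 3
Ratio = 2/3
= 0.67


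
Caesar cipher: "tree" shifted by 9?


Word: "tree"
Shift: 9
Each letter → (letter + shift) mod 26:
  't' (19) + 9 = 2 → 'c'
  'r' (17) + 9 = 0 → 'a'
  'e' (4) + 9 = 13 → 'n'
  'e' (4) + 9 = 13 → 'n'
Result = "cann"


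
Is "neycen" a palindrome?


Word: "neycen"
Reversed: "necyen"
Forward == Backward? neycen != necyen
Palindrome = No


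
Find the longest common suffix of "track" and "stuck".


Word 1: "track"
Word 2: "stuck"
Comparing from end:
  Pos -1: 'k' == 'k'
  Pos -2: 'c' == 'c'
  Pos -3: 'a' != 'u' (stop)
LCS = "ck" (length 2)


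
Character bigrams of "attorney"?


Word: "attorney" (length 8)
Number of bigrams = 8 - 2 + 1 = 7
  Position 0: "at"
  Position 1: "tt"
  Position 2: "to"
  Position 3: "or"
  Position 4: "rn"
  Position 5: "ne"
  Position 6: "ey"
Bigrams = "at", "tt", "to", "or", "rn", "ne", "ey"


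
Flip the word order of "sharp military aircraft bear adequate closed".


Original: "sharp military aircraft bear adequate closed"
Words (1..n): sharp | military | aircraft | bear | adequate | closed
Reversed (n..1): closed | adequate | bear | aircraft | military | sharp
Result = "closed adequate bear aircraft military sharp"


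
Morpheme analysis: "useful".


Word: "useful"
Morphemes: use / -ful
Each morpheme carries meaning
= 2 morphemes


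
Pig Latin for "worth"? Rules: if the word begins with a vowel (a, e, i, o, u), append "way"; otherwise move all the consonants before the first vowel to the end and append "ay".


Word: "worth"
Starts with consonant(s) → move to end, add 'ay'
Consonant cluster: "w"
Pig Latin = "orthway"


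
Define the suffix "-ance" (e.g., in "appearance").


Suffix: -ance
Example: appearance (appear + -ance)
Meaning = state of


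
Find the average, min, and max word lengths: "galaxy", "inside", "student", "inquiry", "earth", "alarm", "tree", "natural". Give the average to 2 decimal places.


Lengths: "galaxy"=6, "inside"=6, "student"=7, "inquiry"=7, "earth"=5, "alarm"=5, "tree"=4, "natural"=7
Sum = 47, Count = 8
Average = 47/8 = 5.88
= avg=5.88, min=4, max=7


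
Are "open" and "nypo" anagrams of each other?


Word 1: "open" → sorted: enop
Word 2: "nypo" → sorted: nopy
Same letters? enop != nopy
Anagram = No


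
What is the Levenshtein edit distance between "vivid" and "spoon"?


Word 1: "vivid" (length 5)
Word 2: "spoon" (length 5)
One optimal edit sequence (insert/delete/substitute each cost 1):
  1. substitute 'v' -> 's'  (+1)
  2. substitute 'i' -> 'p'  (+1)
  3. substitute 'v' -> 'o'  (+1)
  4. substitute 'i' -> 'o'  (+1)
  5. substitute 'd' -> 'n'  (+1)
Total edit operations: 5
Edit distance = 5


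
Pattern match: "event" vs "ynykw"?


Pattern of "event": [0, 1, 0, 2, 3]
Pattern of "ynykw": [0, 1, 0, 2, 3]
Patterns match
Same pattern = Yes


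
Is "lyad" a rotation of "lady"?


Word: "lady", Candidate: "lyad"
Method: check if candidate is substring of word+word
"ladylady" contains "lyad"? No
Is rotation = No


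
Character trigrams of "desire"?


Word: "desire" (length 6)
Number of trigrams = 6 - 3 + 1 = 4
  Position 0: "des"
  Position 1: "esi"
  Position 2: "sir"
  Position 3: "ire"
Trigrams = "des", "esi", "sir", "ire"


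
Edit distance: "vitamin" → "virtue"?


Word 1: "vitamin" (length 7)
Word 2: "virtue" (length 6)
One optimal edit sequence (insert/delete/substitute each cost 1):
  1. keep 'v'
  2. keep 'i'
  3. delete 't'  (+1)
  4. substitute 'a' -> 'r'  (+1)
  5. substitute 'm' -> 't'  (+1)
  6. substitute 'i' -> 'u'  (+1)
  7. substitute 'n' -> 'e'  (+1)
Total edit operations: 5
Edit distance = 5


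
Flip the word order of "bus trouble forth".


Original: "bus trouble forth"
Words (1..n): bus | trouble | forth
Reversed (n..1): forth | trouble | bus
Result = "forth trouble bus"


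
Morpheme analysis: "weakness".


Word: "weakness"
Morphemes: weak | -ness
Each morpheme carries meaning
= 2 morphemes


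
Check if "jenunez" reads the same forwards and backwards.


Word: "jenunez"
Reversed: "zenunej"
Forward == Backward? jenunez != zenunej
Palindrome = No


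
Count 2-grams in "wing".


Word: "wing" (length 4)
Number of 2-grams = length - 2 + 1 = 4 - 2 + 1
= 3


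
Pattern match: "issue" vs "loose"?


Pattern of "issue": [0, 1, 1, 2, 3]
Pattern of "loose": [0, 1, 1, 2, 3]
Patterns match
Same pattern = Yes


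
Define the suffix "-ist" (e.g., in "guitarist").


Suffix: -ist
As in: guitarist -> guitar + -ist
Meaning = one who practices


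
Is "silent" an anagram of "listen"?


Word 1: "listen" → sorted: eilnst
Word 2: "silent" → sorted: eilnst
Same letters? eilnst == eilnst
Anagram = Yes


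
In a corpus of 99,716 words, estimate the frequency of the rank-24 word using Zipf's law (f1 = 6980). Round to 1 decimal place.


Zipf's law: f(r) = f(1) / r
f(1) = 6980
f(24) = 6980 / 24
= 290.8 occurrences


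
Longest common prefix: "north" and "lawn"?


Word 1: "north"
Word 2: "lawn"
Comparing from start:
  Pos 0: 'n' != 'l' (stop)
LCP = "" (length 0)


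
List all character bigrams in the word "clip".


Word: "clip" (length 4)
Number of bigrams = 4 - 2 + 1 = 3
  Position 0: "cl"
  Position 1: "li"
  Position 2: "ip"
Bigrams = "cl", "li", "ip"


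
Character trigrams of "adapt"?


Word: "adapt" (length 5)
Number of trigrams = 5 - 3 + 1 = 3
  Position 0: "ada"
  Position 1: "dap"
  Position 2: "apt"
Trigrams = "ada", "dap", "apt"


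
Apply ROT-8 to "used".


Word: "used"
Shift: 8
Each letter → (letter + shift) mod 26:
  'u' (20) + 8 = 2 → 'c'
  's' (18) + 8 = 0 → 'a'
  'e' (4) + 8 = 12 → 'm'
  'd' (3) + 8 = 11 → 'l'
Result = "caml"


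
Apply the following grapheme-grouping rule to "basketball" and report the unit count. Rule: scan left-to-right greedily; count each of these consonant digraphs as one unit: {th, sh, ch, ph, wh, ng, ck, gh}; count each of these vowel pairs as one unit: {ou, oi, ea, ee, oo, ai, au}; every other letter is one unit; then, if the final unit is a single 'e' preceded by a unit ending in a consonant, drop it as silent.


Word: "basketball" (10 letters)
Left-to-right scan:
  [1] 'b' (letter)
  [2] 'a' (letter)
  [3] 's' (letter)
  [4] 'k' (letter)
  [5] 'e' (letter)
  [6] 't' (letter)
  [7] 'b' (letter)
  [8] 'a' (letter)
  [9] 'l' (letter)
  [10] 'l' (letter)
Units from scan: 10
Sound units = 10 units


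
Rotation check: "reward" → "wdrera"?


Word: "reward", Candidate: "wdrera"
Method: check if candidate is substring of word+word
"rewardreward" contains "wdrera"? No
Is rotation = No


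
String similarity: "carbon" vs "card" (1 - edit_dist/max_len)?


Word 1: "carbon" (length 6)
Word 2: "card" (length 4)
One optimal edit sequence:
  1. keep 'c'
  2. keep 'a'
  3. keep 'r'
  4. delete 'b'  (+1)
  5. delete 'o'  (+1)
  6. substitute 'n' -> 'd'  (+1)
Edit distance = 3
Max length = max(6, 4) = 6
Similarity = 1 - 3/6
= 0.5000


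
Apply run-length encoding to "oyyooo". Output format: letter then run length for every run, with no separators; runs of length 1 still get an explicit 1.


String: "oyyooo"
Scanning for consecutive runs:
  'o' x 1
  'y' x 2
  'o' x 3
RLE = "o1y2o3"


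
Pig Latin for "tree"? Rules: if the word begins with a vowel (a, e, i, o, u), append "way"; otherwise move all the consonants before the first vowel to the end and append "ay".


Word: "tree"
Starts with consonant(s) → move to end, add 'ay'
Consonant cluster: "tr"
Pig Latin = "eetray"


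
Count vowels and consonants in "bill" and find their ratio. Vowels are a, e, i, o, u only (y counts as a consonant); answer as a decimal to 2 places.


Word: "bill"
Vowels (a,e,i,o,u): 1
Consonants: 3
Ratio = 1/3
= 0.33


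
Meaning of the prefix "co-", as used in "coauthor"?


Prefix: co-
Example: coauthor (co- + author)
Meaning = together


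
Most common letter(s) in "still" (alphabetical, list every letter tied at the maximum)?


Word: "still"
Letter counts:
  'i': 1
  'l': 2
  's': 1
  't': 1
Maximum count = 2
Most frequent = 'l' (2 times each)


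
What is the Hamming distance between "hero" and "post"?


Comparing character by character (same length = 4):
  Pos 0: 'h' vs 'p' !=
  Pos 1: 'e' vs 'o' !=
  Pos 2: 'r' vs 's' !=
  Pos 3: 'o' vs 't' !=
Hamming distance = 4


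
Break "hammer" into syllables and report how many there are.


Word: "hammer"
Syllable breakdown: ham | mer
Counting: 2 parts
= 2 syllables


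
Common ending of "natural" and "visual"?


Word 1: "natural"
Word 2: "visual"
Comparing from end:
  Pos -1: 'l' == 'l'
  Pos -2: 'a' == 'a'
  Pos -3: 'r' != 'u' (stop)
LCS = "al" (length 2)


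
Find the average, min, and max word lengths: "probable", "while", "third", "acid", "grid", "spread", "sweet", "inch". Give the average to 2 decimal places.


Lengths: "probable"=8, "while"=5, "third"=5, "acid"=4, "grid"=4, "spread"=6, "sweet"=5, "inch"=4
Sum = 41, Count = 8
Average = 41/8 = 5.13
= avg=5.13, min=4, max=8


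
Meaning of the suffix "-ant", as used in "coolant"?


Suffix: -ant
Example: coolant = cool + -ant
Meaning = one who / that which


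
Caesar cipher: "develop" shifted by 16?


Word: "develop"
Shift: 16
Each letter → (letter + shift) mod 26:
  'd' (3) + 16 = 19 → 't'
  'e' (4) + 16 = 20 → 'u'
  'v' (21) + 16 = 11 → 'l'
  'e' (4) + 16 = 20 → 'u'
  'l' (11) + 16 = 1 → 'b'
  'o' (14) + 16 = 4 → 'e'
  'p' (15) + 16 = 5 → 'f'
Result = "tulubef"


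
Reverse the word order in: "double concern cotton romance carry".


Original: "double concern cotton romance carry"
Words (1..n): double | concern | cotton | romance | carry
Reversed (n..1): carry | romance | cotton | concern | double
Result = "carry romance cotton concern double"


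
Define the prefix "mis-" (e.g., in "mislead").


Prefix: mis-
As in: mislead -> mis- + lead
Meaning = wrongly


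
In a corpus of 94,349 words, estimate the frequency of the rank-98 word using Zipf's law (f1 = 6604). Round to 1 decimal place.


Zipf's law: f(r) = f(1) / r
f(1) = 6604
f(98) = 6604 / 98
= 67.4 occurrences


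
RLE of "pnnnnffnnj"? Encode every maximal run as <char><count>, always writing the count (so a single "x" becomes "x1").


String: "pnnnnffnnj"
Scanning for consecutive runs:
  'p' x 1
  'n' x 4
  'f' x 2
  'n' x 2
  'j' x 1
RLE = "p1n4f2n2j1"


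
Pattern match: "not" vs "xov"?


Pattern of "not": [0, 1, 2]
Pattern of "xov": [0, 1, 2]
Patterns match
Same pattern = Yes


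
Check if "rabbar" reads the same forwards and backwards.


Word: "rabbar"
Reversed: "rabbar"
Forward == Backward? rabbar == rabbar
Palindrome = Yes


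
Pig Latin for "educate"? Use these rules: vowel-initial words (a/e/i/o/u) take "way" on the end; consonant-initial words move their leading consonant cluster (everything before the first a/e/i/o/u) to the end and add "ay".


Word: "educate"
Starts with vowel → add 'way'
Pig Latin = "educateway"


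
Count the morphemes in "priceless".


Word: "priceless"
Morphemes: price / -less
Each morpheme carries meaning
= 2 morphemes


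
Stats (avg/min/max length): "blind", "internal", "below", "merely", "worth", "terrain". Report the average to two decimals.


Lengths: "blind"=5, "internal"=8, "below"=5, "merely"=6, "worth"=5, "terrain"=7
Sum = 36, Count = 6
Average = 36/6 = 6.00
= avg=6.00, min=5, max=8


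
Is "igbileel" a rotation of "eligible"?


Word: "eligible", Candidate: "igbileel"
Method: check if candidate is substring of word+word
"eligibleeligible" contains "igbileel"? No
Is rotation = No


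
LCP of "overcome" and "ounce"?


Word 1: "overcome"
Word 2: "ounce"
Comparing from start:
  Pos 0: 'o' == 'o'
  Pos 1: 'v' != 'u' (stop)
LCP = "o" (length 1)


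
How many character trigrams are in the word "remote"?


Word: "remote" (length 6)
Number of 3-grams = length - 3 + 1 = 6 - 3 + 1
= 4


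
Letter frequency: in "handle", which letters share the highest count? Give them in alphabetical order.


Word: "handle"
Letter counts:
  'a': 1
  'd': 1
  'e': 1
  'h': 1
  'l': 1
  'n': 1
Maximum count = 1
Most frequent = 'a', 'd', 'e', 'h', 'l', 'n' (1 time each)


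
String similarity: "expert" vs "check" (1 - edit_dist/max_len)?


Word 1: "expert" (length 6)
Word 2: "check" (length 5)
One optimal edit sequence:
  1. delete 'e'  (+1)
  2. substitute 'x' -> 'c'  (+1)
  3. substitute 'p' -> 'h'  (+1)
  4. keep 'e'
  5. substitute 'r' -> 'c'  (+1)
  6. substitute 't' -> 'k'  (+1)
Edit distance = 5
Max length = max(6, 5) = 6
Similarity = 1 - 5/6
= 0.1667


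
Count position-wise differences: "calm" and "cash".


Comparing character by character (same length = 4):
  Pos 0: 'c' vs 'c' =
  Pos 1: 'a' vs 'a' =
  Pos 2: 'l' vs 's' !=
  Pos 3: 'm' vs 'h' !=
Hamming distance = 2


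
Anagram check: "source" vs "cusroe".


Word 1: "source" → sorted: ceorsu
Word 2: "cusroe" → sorted: ceorsu
Same letters? ceorsu == ceorsu
Anagram = Yes


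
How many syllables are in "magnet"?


Word: "magnet"
Syllable breakdown: mag | net
Counting: 2 parts
= 2 syllables


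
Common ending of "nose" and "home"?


Word 1: "nose"
Word 2: "home"
Comparing from end:
  Pos -1: 'e' == 'e'
  Pos -2: 's' != 'm' (stop)
LCS = "e" (length 1)


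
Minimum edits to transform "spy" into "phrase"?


Word 1: "spy" (length 3)
Word 2: "phrase" (length 6)
One optimal edit sequence (insert/delete/substitute each cost 1):
  1. insert 'p'  (+1)
  2. insert 'h'  (+1)
  3. insert 'r'  (+1)
  4. substitute 's' -> 'a'  (+1)
  5. substitute 'p' -> 's'  (+1)
  6. substitute 'y' -> 'e'  (+1)
Total edit operations: 6
Edit distance = 6


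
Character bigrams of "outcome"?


Word: "outcome" (length 7)
Number of bigrams = 7 - 2 + 1 = 6
  Position 0: "ou"
  Position 1: "ut"
  Position 2: "tc"
  Position 3: "co"
  Position 4: "om"
  Position 5: "me"
Bigrams = "ou", "ut", "tc", "co", "om", "me"


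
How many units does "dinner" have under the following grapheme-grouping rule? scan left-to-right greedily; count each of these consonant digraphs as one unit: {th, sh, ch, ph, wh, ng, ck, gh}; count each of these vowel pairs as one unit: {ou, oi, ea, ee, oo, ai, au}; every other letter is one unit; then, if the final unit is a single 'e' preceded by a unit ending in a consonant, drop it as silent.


Word: "dinner" (6 letters)
Left-to-right scan:
  [1] 'd' (letter)
  [2] 'i' (letter)
  [3] 'n' (letter)
  [4] 'n' (letter)
  [5] 'e' (letter)
  [6] 'r' (letter)
Units from scan: 6
Sound units = 6 units


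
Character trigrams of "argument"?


Word: "argument" (length 8)
Number of trigrams = 8 - 3 + 1 = 6
  Position 0: "arg"
  Position 1: "rgu"
  Position 2: "gum"
  Position 3: "ume"
  Position 4: "men"
  Position 5: "ent"
Trigrams = "arg", "rgu", "gum", "ume", "men", "ent"


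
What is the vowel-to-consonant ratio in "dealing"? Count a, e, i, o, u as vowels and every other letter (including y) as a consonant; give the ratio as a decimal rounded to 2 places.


Word: "dealing"
Vowels (a,e,i,o,u): 3
Consonants: 4
Ratio = 3/4
= 0.75


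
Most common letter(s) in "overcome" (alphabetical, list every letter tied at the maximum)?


Word: "overcome"
Letter counts:
  'c': 1
  'e': 2
  'm': 1
  'o': 2
  'r': 1
  'v': 1
Maximum count = 2
Most frequent = 'e', 'o' (2 times each)


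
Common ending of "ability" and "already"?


Word 1: "ability"
Word 2: "already"
Comparing from end:
  Pos -1: 'y' == 'y'
  Pos -2: 't' != 'd' (stop)
LCS = "y" (length 1)


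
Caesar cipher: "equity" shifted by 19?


Word: "equity"
Shift: 19
Each letter → (letter + shift) mod 26:
  'e' (4) + 19 = 23 → 'x'
  'q' (16) + 19 = 9 → 'j'
  'u' (20) + 19 = 13 → 'n'
  'i' (8) + 19 = 1 → 'b'
  't' (19) + 19 = 12 → 'm'
  'y' (24) + 19 = 17 → 'r'
Result = "xjnbmr"


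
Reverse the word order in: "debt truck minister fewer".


Original: "debt truck minister fewer"
Words (1..n): debt | truck | minister | fewer
Reversed (n..1): fewer | minister | truck | debt
Result = "fewer minister truck debt"


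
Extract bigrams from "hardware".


Word: "hardware" (length 8)
Number of bigrams = 8 - 2 + 1 = 7
  Position 0: "ha"
  Position 1: "ar"
  Position 2: "rd"
  Position 3: "dw"
  Position 4: "wa"
  Position 5: "ar"
  Position 6: "re"
Bigrams = "ha", "ar", "rd", "dw", "wa", "ar", "re"


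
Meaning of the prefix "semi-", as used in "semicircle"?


Prefix: semi-
Example: semicircle = semi- + circle
Meaning = half


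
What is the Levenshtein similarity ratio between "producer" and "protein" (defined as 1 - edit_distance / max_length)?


Word 1: "producer" (length 8)
Word 2: "protein" (length 7)
One optimal edit sequence:
  1. keep 'p'
  2. keep 'r'
  3. keep 'o'
  4. delete 'd'  (+1)
  5. substitute 'u' -> 't'  (+1)
  6. substitute 'c' -> 'e'  (+1)
  7. substitute 'e' -> 'i'  (+1)
  8. substitute 'r' -> 'n'  (+1)
Edit distance = 5
Max length = max(8, 7) = 8
Similarity = 1 - 5/8
= 0.3750


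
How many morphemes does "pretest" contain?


Word: "pretest"
Morphemes: pre- / test
Each morpheme carries meaning
= 2 morphemes


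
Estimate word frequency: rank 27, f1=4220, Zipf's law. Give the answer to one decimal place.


Zipf's law: f(r) = f(1) / r
f(1) = 4220
f(27) = 4220 / 27
= 156.3 occurrences


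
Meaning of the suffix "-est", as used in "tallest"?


Suffix: -est
Example: tallest = tall + -est
Meaning = most


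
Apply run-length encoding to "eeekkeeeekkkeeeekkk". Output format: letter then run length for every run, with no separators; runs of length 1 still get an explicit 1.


String: "eeekkeeeekkkeeeekkk"
Scanning for consecutive runs:
  'e' x 3
  'k' x 2
  'e' x 4
  'k' x 3
  'e' x 4
  'k' x 3
RLE = "e3k2e4k3e4k3"


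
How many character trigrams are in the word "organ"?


Word: "organ" (length 5)
Number of 3-grams = length - 3 + 1 = 5 - 3 + 1
= 3


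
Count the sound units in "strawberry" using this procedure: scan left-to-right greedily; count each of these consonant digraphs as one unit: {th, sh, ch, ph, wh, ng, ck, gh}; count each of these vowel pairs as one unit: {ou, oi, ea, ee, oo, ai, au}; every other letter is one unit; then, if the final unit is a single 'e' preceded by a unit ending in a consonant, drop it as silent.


Word: "strawberry" (10 letters)
Left-to-right scan:
  [1] 's' (letter)
  [2] 't' (letter)
  [3] 'r' (letter)
  [4] 'a' (letter)
  [5] 'w' (letter)
  [6] 'b' (letter)
  [7] 'e' (letter)
  [8] 'r' (letter)
  [9] 'r' (letter)
  [10] 'y' (letter)
Units from scan: 10
Sound units = 10 units


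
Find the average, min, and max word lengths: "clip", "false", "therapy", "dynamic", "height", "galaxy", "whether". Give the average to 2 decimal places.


Lengths: "clip"=4, "false"=5, "therapy"=7, "dynamic"=7, "height"=6, "galaxy"=6, "whether"=7
Sum = 42, Count = 7
Average = 42/7 = 6.00
= avg=6.00, min=4, max=7


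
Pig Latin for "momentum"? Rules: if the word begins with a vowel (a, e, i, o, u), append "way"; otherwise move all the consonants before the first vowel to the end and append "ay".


Word: "momentum"
Starts with consonant(s) → move to end, add 'ay'
Consonant cluster: "m"
Pig Latin = "omentummay"


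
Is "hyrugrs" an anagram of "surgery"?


Word 1: "surgery" → sorted: egrrsuy
Word 2: "hyrugrs" → sorted: ghrrsuy
Same letters? egrrsuy != ghrrsuy
Anagram = No


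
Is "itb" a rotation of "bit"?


Word: "bit", Candidate: "itb"
Method: check if candidate is substring of word+word
"bitbit" contains "itb"? Yes
Is rotation = Yes


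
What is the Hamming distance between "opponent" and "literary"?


Comparing character by character (same length = 8):
  Pos 0: 'o' vs 'l' !=
  Pos 1: 'p' vs 'i' !=
  Pos 2: 'p' vs 't' !=
  Pos 3: 'o' vs 'e' !=
  Pos 4: 'n' vs 'r' !=
  Pos 5: 'e' vs 'a' !=
  Pos 6: 'n' vs 'r' !=
  Pos 7: 't' vs 'y' !=
Hamming distance = 8


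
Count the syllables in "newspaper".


Word: "newspaper"
Syllable breakdown: news · pa · per
Counting: 3 parts
= 3 syllables


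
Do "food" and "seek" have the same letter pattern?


Pattern of "food": [0, 1, 1, 2]
Pattern of "seek": [0, 1, 1, 2]
Patterns match
Same pattern = Yes


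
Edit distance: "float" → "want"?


Word 1: "float" (length 5)
Word 2: "want" (length 4)
One optimal edit sequence (insert/delete/substitute each cost 1):
  1. delete 'f'  (+1)
  2. substitute 'l' -> 'w'  (+1)
  3. substitute 'o' -> 'a'  (+1)
  4. substitute 'a' -> 'n'  (+1)
  5. keep 't'
Total edit operations: 4
Edit distance = 4


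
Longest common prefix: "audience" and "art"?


Word 1: "audience"
Word 2: "art"
Comparing from start:
  Pos 0: 'a' == 'a'
  Pos 1: 'u' != 'r' (stop)
LCP = "a" (length 1)


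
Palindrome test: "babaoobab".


Word: "babaoobab"
Reversed: "babooabab"
Forward == Backward? babaoobab != babooabab
Palindrome = No


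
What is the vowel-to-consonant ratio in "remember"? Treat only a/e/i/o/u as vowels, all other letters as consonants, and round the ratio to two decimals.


Word: "remember"
Vowels (a,e,i,o,u): 3
Consonants: 5
Ratio = 3/5
= 0.60


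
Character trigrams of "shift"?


Word: "shift" (length 5)
Number of trigrams = 5 - 3 + 1 = 3
  Position 0: "shi"
  Position 1: "hif"
  Position 2: "ift"
Trigrams = "shi", "hif", "ift"


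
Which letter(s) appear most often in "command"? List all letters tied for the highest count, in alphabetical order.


Word: "command"
Letter counts:
  'a': 1
  'c': 1
  'd': 1
  'm': 2
  'n': 1
  'o': 1
Maximum count = 2
Most frequent = 'm' (2 times each)


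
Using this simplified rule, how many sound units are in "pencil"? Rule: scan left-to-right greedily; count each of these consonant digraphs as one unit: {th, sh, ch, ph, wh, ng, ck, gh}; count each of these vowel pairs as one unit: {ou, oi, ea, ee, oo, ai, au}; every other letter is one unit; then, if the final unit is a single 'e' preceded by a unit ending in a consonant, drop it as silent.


Word: "pencil" (6 letters)
Left-to-right scan:
  [1] 'p' (letter)
  [2] 'e' (letter)
  [3] 'n' (letter)
  [4] 'c' (letter)
  [5] 'i' (letter)
  [6] 'l' (letter)
Units from scan: 6
Sound units = 6 units
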